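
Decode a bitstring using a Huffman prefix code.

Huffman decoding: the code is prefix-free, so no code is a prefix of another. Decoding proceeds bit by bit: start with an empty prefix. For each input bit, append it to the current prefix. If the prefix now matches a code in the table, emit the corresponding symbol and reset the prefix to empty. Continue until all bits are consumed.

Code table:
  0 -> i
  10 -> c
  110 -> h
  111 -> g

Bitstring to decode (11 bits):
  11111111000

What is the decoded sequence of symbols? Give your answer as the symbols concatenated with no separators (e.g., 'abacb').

Answer: gghii

Derivation:
Bit 0: prefix='1' (no match yet)
Bit 1: prefix='11' (no match yet)
Bit 2: prefix='111' -> emit 'g', reset
Bit 3: prefix='1' (no match yet)
Bit 4: prefix='11' (no match yet)
Bit 5: prefix='111' -> emit 'g', reset
Bit 6: prefix='1' (no match yet)
Bit 7: prefix='11' (no match yet)
Bit 8: prefix='110' -> emit 'h', reset
Bit 9: prefix='0' -> emit 'i', reset
Bit 10: prefix='0' -> emit 'i', reset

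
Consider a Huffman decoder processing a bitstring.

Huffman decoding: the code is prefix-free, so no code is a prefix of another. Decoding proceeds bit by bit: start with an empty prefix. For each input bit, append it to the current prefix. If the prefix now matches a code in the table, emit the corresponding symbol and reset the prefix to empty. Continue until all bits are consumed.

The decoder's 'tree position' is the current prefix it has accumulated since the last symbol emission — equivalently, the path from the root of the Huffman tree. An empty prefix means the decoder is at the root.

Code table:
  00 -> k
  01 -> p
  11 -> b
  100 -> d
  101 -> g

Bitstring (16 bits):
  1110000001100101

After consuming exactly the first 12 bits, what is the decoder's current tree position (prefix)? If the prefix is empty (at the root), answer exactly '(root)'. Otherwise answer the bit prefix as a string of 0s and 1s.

Bit 0: prefix='1' (no match yet)
Bit 1: prefix='11' -> emit 'b', reset
Bit 2: prefix='1' (no match yet)
Bit 3: prefix='10' (no match yet)
Bit 4: prefix='100' -> emit 'd', reset
Bit 5: prefix='0' (no match yet)
Bit 6: prefix='00' -> emit 'k', reset
Bit 7: prefix='0' (no match yet)
Bit 8: prefix='00' -> emit 'k', reset
Bit 9: prefix='1' (no match yet)
Bit 10: prefix='11' -> emit 'b', reset
Bit 11: prefix='0' (no match yet)

Answer: 0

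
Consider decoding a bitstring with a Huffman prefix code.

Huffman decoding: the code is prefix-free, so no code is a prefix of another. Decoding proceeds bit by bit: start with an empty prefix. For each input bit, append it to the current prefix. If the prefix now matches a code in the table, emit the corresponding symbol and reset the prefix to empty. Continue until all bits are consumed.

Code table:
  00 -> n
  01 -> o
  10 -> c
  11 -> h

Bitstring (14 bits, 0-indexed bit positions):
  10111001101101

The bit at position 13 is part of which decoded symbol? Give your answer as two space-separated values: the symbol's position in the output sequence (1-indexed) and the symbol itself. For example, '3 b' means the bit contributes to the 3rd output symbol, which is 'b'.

Answer: 7 o

Derivation:
Bit 0: prefix='1' (no match yet)
Bit 1: prefix='10' -> emit 'c', reset
Bit 2: prefix='1' (no match yet)
Bit 3: prefix='11' -> emit 'h', reset
Bit 4: prefix='1' (no match yet)
Bit 5: prefix='10' -> emit 'c', reset
Bit 6: prefix='0' (no match yet)
Bit 7: prefix='01' -> emit 'o', reset
Bit 8: prefix='1' (no match yet)
Bit 9: prefix='10' -> emit 'c', reset
Bit 10: prefix='1' (no match yet)
Bit 11: prefix='11' -> emit 'h', reset
Bit 12: prefix='0' (no match yet)
Bit 13: prefix='01' -> emit 'o', reset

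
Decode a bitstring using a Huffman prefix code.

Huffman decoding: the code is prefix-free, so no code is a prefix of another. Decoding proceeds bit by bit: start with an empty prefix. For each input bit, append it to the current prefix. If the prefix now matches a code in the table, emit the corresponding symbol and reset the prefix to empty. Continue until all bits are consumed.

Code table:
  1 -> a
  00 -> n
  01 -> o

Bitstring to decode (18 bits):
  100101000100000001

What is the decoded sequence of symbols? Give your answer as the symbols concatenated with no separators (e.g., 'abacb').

Answer: anaononnno

Derivation:
Bit 0: prefix='1' -> emit 'a', reset
Bit 1: prefix='0' (no match yet)
Bit 2: prefix='00' -> emit 'n', reset
Bit 3: prefix='1' -> emit 'a', reset
Bit 4: prefix='0' (no match yet)
Bit 5: prefix='01' -> emit 'o', reset
Bit 6: prefix='0' (no match yet)
Bit 7: prefix='00' -> emit 'n', reset
Bit 8: prefix='0' (no match yet)
Bit 9: prefix='01' -> emit 'o', reset
Bit 10: prefix='0' (no match yet)
Bit 11: prefix='00' -> emit 'n', reset
Bit 12: prefix='0' (no match yet)
Bit 13: prefix='00' -> emit 'n', reset
Bit 14: prefix='0' (no match yet)
Bit 15: prefix='00' -> emit 'n', reset
Bit 16: prefix='0' (no match yet)
Bit 17: prefix='01' -> emit 'o', reset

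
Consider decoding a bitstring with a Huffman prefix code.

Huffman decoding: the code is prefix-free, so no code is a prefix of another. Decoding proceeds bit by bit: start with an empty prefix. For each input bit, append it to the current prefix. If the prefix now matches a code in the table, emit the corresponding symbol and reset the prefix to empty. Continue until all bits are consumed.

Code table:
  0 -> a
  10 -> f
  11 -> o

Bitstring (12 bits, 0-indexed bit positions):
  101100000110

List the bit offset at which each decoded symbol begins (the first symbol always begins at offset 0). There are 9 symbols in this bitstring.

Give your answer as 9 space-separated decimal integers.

Answer: 0 2 4 5 6 7 8 9 11

Derivation:
Bit 0: prefix='1' (no match yet)
Bit 1: prefix='10' -> emit 'f', reset
Bit 2: prefix='1' (no match yet)
Bit 3: prefix='11' -> emit 'o', reset
Bit 4: prefix='0' -> emit 'a', reset
Bit 5: prefix='0' -> emit 'a', reset
Bit 6: prefix='0' -> emit 'a', reset
Bit 7: prefix='0' -> emit 'a', reset
Bit 8: prefix='0' -> emit 'a', reset
Bit 9: prefix='1' (no match yet)
Bit 10: prefix='11' -> emit 'o', reset
Bit 11: prefix='0' -> emit 'a', reset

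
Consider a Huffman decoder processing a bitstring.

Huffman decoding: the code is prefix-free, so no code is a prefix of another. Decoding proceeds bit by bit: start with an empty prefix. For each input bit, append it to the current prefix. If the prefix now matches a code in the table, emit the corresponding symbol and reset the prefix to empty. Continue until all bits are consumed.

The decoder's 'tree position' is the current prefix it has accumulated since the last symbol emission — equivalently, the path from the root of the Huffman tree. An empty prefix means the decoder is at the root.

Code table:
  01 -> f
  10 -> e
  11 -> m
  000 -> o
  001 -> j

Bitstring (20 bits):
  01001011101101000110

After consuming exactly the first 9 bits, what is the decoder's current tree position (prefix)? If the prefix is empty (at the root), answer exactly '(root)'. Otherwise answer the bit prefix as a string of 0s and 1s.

Bit 0: prefix='0' (no match yet)
Bit 1: prefix='01' -> emit 'f', reset
Bit 2: prefix='0' (no match yet)
Bit 3: prefix='00' (no match yet)
Bit 4: prefix='001' -> emit 'j', reset
Bit 5: prefix='0' (no match yet)
Bit 6: prefix='01' -> emit 'f', reset
Bit 7: prefix='1' (no match yet)
Bit 8: prefix='11' -> emit 'm', reset

Answer: (root)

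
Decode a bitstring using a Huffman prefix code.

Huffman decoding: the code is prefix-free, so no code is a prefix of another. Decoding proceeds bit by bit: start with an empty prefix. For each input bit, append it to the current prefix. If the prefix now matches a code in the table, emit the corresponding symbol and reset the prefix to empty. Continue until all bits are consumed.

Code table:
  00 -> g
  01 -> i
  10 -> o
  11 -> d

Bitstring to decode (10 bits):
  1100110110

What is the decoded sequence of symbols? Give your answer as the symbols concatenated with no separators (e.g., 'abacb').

Answer: dgdio

Derivation:
Bit 0: prefix='1' (no match yet)
Bit 1: prefix='11' -> emit 'd', reset
Bit 2: prefix='0' (no match yet)
Bit 3: prefix='00' -> emit 'g', reset
Bit 4: prefix='1' (no match yet)
Bit 5: prefix='11' -> emit 'd', reset
Bit 6: prefix='0' (no match yet)
Bit 7: prefix='01' -> emit 'i', reset
Bit 8: prefix='1' (no match yet)
Bit 9: prefix='10' -> emit 'o', reset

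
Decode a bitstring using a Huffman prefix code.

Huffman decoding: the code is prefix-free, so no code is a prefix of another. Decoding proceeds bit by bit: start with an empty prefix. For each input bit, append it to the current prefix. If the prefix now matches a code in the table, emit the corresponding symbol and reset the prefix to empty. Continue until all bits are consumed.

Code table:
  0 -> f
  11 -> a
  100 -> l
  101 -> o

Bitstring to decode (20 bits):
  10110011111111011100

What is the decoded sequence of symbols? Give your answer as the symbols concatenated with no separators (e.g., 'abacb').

Bit 0: prefix='1' (no match yet)
Bit 1: prefix='10' (no match yet)
Bit 2: prefix='101' -> emit 'o', reset
Bit 3: prefix='1' (no match yet)
Bit 4: prefix='10' (no match yet)
Bit 5: prefix='100' -> emit 'l', reset
Bit 6: prefix='1' (no match yet)
Bit 7: prefix='11' -> emit 'a', reset
Bit 8: prefix='1' (no match yet)
Bit 9: prefix='11' -> emit 'a', reset
Bit 10: prefix='1' (no match yet)
Bit 11: prefix='11' -> emit 'a', reset
Bit 12: prefix='1' (no match yet)
Bit 13: prefix='11' -> emit 'a', reset
Bit 14: prefix='0' -> emit 'f', reset
Bit 15: prefix='1' (no match yet)
Bit 16: prefix='11' -> emit 'a', reset
Bit 17: prefix='1' (no match yet)
Bit 18: prefix='10' (no match yet)
Bit 19: prefix='100' -> emit 'l', reset

Answer: olaaaafal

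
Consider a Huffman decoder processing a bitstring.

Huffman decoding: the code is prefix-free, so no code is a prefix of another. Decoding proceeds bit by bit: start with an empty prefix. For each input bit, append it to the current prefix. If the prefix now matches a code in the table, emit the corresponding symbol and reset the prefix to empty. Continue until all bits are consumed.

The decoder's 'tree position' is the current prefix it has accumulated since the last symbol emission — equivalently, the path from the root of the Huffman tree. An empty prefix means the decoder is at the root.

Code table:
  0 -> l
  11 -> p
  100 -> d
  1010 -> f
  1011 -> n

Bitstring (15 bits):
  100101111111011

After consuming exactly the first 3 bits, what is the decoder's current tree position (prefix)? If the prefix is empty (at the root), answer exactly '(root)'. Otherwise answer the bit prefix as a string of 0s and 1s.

Bit 0: prefix='1' (no match yet)
Bit 1: prefix='10' (no match yet)
Bit 2: prefix='100' -> emit 'd', reset

Answer: (root)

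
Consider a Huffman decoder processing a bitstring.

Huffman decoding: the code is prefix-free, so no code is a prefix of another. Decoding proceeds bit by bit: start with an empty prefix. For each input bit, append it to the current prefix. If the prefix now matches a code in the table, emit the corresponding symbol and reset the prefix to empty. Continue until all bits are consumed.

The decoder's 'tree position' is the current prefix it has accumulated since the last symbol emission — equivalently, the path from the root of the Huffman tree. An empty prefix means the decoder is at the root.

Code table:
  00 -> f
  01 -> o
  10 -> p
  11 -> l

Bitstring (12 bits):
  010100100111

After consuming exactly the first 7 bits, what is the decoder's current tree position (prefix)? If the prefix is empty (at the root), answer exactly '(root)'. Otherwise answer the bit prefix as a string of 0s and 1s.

Bit 0: prefix='0' (no match yet)
Bit 1: prefix='01' -> emit 'o', reset
Bit 2: prefix='0' (no match yet)
Bit 3: prefix='01' -> emit 'o', reset
Bit 4: prefix='0' (no match yet)
Bit 5: prefix='00' -> emit 'f', reset
Bit 6: prefix='1' (no match yet)

Answer: 1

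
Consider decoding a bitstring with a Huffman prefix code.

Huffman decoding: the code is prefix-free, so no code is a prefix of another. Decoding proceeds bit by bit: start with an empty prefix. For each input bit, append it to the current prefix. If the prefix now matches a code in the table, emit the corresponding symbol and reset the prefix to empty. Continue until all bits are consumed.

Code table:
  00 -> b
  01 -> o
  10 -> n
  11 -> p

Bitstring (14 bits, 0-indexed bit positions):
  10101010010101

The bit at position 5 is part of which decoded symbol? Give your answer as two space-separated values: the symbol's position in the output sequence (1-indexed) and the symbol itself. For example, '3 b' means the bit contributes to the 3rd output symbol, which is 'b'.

Answer: 3 n

Derivation:
Bit 0: prefix='1' (no match yet)
Bit 1: prefix='10' -> emit 'n', reset
Bit 2: prefix='1' (no match yet)
Bit 3: prefix='10' -> emit 'n', reset
Bit 4: prefix='1' (no match yet)
Bit 5: prefix='10' -> emit 'n', reset
Bit 6: prefix='1' (no match yet)
Bit 7: prefix='10' -> emit 'n', reset
Bit 8: prefix='0' (no match yet)
Bit 9: prefix='01' -> emit 'o', reset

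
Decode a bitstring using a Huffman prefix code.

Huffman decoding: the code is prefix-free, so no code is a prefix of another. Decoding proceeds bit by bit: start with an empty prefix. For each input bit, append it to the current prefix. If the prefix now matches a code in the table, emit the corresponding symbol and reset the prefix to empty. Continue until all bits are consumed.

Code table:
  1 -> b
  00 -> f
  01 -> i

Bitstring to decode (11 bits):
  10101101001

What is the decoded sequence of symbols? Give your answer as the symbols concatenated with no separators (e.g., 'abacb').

Answer: biibifb

Derivation:
Bit 0: prefix='1' -> emit 'b', reset
Bit 1: prefix='0' (no match yet)
Bit 2: prefix='01' -> emit 'i', reset
Bit 3: prefix='0' (no match yet)
Bit 4: prefix='01' -> emit 'i', reset
Bit 5: prefix='1' -> emit 'b', reset
Bit 6: prefix='0' (no match yet)
Bit 7: prefix='01' -> emit 'i', reset
Bit 8: prefix='0' (no match yet)
Bit 9: prefix='00' -> emit 'f', reset
Bit 10: prefix='1' -> emit 'b', reset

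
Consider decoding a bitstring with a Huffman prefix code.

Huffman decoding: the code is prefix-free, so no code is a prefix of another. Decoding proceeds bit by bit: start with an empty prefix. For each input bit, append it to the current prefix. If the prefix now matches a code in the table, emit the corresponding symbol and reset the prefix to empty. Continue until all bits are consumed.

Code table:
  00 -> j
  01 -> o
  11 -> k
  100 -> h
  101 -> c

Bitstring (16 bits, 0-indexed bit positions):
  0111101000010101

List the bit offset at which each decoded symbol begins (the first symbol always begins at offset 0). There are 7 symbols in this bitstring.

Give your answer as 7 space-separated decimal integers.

Answer: 0 2 4 7 9 11 14

Derivation:
Bit 0: prefix='0' (no match yet)
Bit 1: prefix='01' -> emit 'o', reset
Bit 2: prefix='1' (no match yet)
Bit 3: prefix='11' -> emit 'k', reset
Bit 4: prefix='1' (no match yet)
Bit 5: prefix='10' (no match yet)
Bit 6: prefix='101' -> emit 'c', reset
Bit 7: prefix='0' (no match yet)
Bit 8: prefix='00' -> emit 'j', reset
Bit 9: prefix='0' (no match yet)
Bit 10: prefix='00' -> emit 'j', reset
Bit 11: prefix='1' (no match yet)
Bit 12: prefix='10' (no match yet)
Bit 13: prefix='101' -> emit 'c', reset
Bit 14: prefix='0' (no match yet)
Bit 15: prefix='01' -> emit 'o', reset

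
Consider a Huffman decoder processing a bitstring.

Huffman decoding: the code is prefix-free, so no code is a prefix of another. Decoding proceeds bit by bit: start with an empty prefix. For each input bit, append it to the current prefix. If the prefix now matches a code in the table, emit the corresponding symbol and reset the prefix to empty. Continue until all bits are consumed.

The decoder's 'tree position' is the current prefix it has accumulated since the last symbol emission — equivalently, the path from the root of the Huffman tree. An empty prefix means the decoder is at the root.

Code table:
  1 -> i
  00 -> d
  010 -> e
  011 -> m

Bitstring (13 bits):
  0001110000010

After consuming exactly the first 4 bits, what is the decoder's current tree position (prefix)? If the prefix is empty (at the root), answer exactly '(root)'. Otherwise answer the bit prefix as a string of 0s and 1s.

Bit 0: prefix='0' (no match yet)
Bit 1: prefix='00' -> emit 'd', reset
Bit 2: prefix='0' (no match yet)
Bit 3: prefix='01' (no match yet)

Answer: 01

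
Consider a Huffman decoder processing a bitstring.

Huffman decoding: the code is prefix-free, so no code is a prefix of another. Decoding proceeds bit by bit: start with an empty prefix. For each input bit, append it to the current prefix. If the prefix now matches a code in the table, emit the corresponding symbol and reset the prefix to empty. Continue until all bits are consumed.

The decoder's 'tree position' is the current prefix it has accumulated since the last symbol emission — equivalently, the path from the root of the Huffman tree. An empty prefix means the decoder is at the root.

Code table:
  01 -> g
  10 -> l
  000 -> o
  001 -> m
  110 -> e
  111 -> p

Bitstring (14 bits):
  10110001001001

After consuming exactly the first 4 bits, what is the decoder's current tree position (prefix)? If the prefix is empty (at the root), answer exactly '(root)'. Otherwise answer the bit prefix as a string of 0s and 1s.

Bit 0: prefix='1' (no match yet)
Bit 1: prefix='10' -> emit 'l', reset
Bit 2: prefix='1' (no match yet)
Bit 3: prefix='11' (no match yet)

Answer: 11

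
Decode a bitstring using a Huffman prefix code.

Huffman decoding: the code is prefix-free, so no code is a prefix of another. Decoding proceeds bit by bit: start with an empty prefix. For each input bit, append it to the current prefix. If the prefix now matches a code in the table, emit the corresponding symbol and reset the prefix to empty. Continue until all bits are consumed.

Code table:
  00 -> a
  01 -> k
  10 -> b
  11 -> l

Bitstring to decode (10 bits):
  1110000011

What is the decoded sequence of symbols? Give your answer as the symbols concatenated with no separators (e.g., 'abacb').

Answer: lbaal

Derivation:
Bit 0: prefix='1' (no match yet)
Bit 1: prefix='11' -> emit 'l', reset
Bit 2: prefix='1' (no match yet)
Bit 3: prefix='10' -> emit 'b', reset
Bit 4: prefix='0' (no match yet)
Bit 5: prefix='00' -> emit 'a', reset
Bit 6: prefix='0' (no match yet)
Bit 7: prefix='00' -> emit 'a', reset
Bit 8: prefix='1' (no match yet)
Bit 9: prefix='11' -> emit 'l', reset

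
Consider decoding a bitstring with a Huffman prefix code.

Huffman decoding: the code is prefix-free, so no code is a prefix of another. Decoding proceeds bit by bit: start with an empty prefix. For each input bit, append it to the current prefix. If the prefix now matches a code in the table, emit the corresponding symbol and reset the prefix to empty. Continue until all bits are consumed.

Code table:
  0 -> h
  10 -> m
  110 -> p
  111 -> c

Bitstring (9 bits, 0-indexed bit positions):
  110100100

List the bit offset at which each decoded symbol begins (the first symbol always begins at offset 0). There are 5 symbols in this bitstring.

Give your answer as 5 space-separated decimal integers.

Answer: 0 3 5 6 8

Derivation:
Bit 0: prefix='1' (no match yet)
Bit 1: prefix='11' (no match yet)
Bit 2: prefix='110' -> emit 'p', reset
Bit 3: prefix='1' (no match yet)
Bit 4: prefix='10' -> emit 'm', reset
Bit 5: prefix='0' -> emit 'h', reset
Bit 6: prefix='1' (no match yet)
Bit 7: prefix='10' -> emit 'm', reset
Bit 8: prefix='0' -> emit 'h', reset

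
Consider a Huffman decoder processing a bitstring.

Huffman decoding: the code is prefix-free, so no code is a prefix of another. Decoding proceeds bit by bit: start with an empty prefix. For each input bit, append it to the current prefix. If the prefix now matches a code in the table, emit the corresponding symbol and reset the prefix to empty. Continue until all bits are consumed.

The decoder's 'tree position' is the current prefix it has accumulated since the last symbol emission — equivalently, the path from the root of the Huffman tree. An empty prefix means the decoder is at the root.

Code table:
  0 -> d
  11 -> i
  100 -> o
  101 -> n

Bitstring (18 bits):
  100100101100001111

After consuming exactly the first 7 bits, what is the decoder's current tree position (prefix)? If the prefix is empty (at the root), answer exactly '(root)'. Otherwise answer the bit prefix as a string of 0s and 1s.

Answer: 1

Derivation:
Bit 0: prefix='1' (no match yet)
Bit 1: prefix='10' (no match yet)
Bit 2: prefix='100' -> emit 'o', reset
Bit 3: prefix='1' (no match yet)
Bit 4: prefix='10' (no match yet)
Bit 5: prefix='100' -> emit 'o', reset
Bit 6: prefix='1' (no match yet)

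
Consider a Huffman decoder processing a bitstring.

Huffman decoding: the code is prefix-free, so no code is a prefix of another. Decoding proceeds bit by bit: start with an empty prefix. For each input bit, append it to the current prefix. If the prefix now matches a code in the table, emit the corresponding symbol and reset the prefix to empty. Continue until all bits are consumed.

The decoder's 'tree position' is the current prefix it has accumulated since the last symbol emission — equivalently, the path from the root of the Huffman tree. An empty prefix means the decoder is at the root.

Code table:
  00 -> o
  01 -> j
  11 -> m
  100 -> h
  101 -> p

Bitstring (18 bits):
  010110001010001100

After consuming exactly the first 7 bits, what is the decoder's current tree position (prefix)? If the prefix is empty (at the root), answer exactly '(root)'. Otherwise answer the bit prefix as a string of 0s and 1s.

Answer: (root)

Derivation:
Bit 0: prefix='0' (no match yet)
Bit 1: prefix='01' -> emit 'j', reset
Bit 2: prefix='0' (no match yet)
Bit 3: prefix='01' -> emit 'j', reset
Bit 4: prefix='1' (no match yet)
Bit 5: prefix='10' (no match yet)
Bit 6: prefix='100' -> emit 'h', reset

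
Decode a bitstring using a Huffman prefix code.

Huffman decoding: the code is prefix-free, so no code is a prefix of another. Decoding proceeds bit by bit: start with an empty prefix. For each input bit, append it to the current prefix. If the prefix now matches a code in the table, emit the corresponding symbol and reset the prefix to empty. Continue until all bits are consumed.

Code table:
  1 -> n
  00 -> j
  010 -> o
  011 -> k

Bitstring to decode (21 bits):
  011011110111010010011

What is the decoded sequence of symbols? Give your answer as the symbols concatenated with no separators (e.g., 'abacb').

Bit 0: prefix='0' (no match yet)
Bit 1: prefix='01' (no match yet)
Bit 2: prefix='011' -> emit 'k', reset
Bit 3: prefix='0' (no match yet)
Bit 4: prefix='01' (no match yet)
Bit 5: prefix='011' -> emit 'k', reset
Bit 6: prefix='1' -> emit 'n', reset
Bit 7: prefix='1' -> emit 'n', reset
Bit 8: prefix='0' (no match yet)
Bit 9: prefix='01' (no match yet)
Bit 10: prefix='011' -> emit 'k', reset
Bit 11: prefix='1' -> emit 'n', reset
Bit 12: prefix='0' (no match yet)
Bit 13: prefix='01' (no match yet)
Bit 14: prefix='010' -> emit 'o', reset
Bit 15: prefix='0' (no match yet)
Bit 16: prefix='01' (no match yet)
Bit 17: prefix='010' -> emit 'o', reset
Bit 18: prefix='0' (no match yet)
Bit 19: prefix='01' (no match yet)
Bit 20: prefix='011' -> emit 'k', reset

Answer: kknnknook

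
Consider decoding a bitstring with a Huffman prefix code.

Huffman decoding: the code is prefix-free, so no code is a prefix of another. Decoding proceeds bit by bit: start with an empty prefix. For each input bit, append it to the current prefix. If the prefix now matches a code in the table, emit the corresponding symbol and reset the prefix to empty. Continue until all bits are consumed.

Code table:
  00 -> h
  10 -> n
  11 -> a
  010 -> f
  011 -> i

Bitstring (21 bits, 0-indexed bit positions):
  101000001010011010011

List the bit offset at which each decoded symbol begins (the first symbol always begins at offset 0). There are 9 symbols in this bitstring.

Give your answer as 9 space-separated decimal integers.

Answer: 0 2 4 6 8 10 12 15 18

Derivation:
Bit 0: prefix='1' (no match yet)
Bit 1: prefix='10' -> emit 'n', reset
Bit 2: prefix='1' (no match yet)
Bit 3: prefix='10' -> emit 'n', reset
Bit 4: prefix='0' (no match yet)
Bit 5: prefix='00' -> emit 'h', reset
Bit 6: prefix='0' (no match yet)
Bit 7: prefix='00' -> emit 'h', reset
Bit 8: prefix='1' (no match yet)
Bit 9: prefix='10' -> emit 'n', reset
Bit 10: prefix='1' (no match yet)
Bit 11: prefix='10' -> emit 'n', reset
Bit 12: prefix='0' (no match yet)
Bit 13: prefix='01' (no match yet)
Bit 14: prefix='011' -> emit 'i', reset
Bit 15: prefix='0' (no match yet)
Bit 16: prefix='01' (no match yet)
Bit 17: prefix='010' -> emit 'f', reset
Bit 18: prefix='0' (no match yet)
Bit 19: prefix='01' (no match yet)
Bit 20: prefix='011' -> emit 'i', reset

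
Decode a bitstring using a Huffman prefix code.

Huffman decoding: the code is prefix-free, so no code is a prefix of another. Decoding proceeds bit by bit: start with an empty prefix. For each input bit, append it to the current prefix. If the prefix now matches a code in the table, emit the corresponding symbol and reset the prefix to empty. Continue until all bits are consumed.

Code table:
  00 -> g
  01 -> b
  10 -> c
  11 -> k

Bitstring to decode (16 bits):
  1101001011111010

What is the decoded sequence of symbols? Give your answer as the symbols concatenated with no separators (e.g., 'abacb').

Bit 0: prefix='1' (no match yet)
Bit 1: prefix='11' -> emit 'k', reset
Bit 2: prefix='0' (no match yet)
Bit 3: prefix='01' -> emit 'b', reset
Bit 4: prefix='0' (no match yet)
Bit 5: prefix='00' -> emit 'g', reset
Bit 6: prefix='1' (no match yet)
Bit 7: prefix='10' -> emit 'c', reset
Bit 8: prefix='1' (no match yet)
Bit 9: prefix='11' -> emit 'k', reset
Bit 10: prefix='1' (no match yet)
Bit 11: prefix='11' -> emit 'k', reset
Bit 12: prefix='1' (no match yet)
Bit 13: prefix='10' -> emit 'c', reset
Bit 14: prefix='1' (no match yet)
Bit 15: prefix='10' -> emit 'c', reset

Answer: kbgckkcc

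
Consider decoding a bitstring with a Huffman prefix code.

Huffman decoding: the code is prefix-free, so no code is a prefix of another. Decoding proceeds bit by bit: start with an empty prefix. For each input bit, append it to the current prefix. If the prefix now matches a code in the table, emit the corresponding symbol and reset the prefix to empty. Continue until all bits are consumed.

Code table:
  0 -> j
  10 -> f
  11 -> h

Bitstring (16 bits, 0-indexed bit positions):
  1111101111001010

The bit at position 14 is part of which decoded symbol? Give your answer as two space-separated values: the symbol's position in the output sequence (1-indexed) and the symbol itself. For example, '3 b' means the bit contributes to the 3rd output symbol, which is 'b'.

Answer: 9 f

Derivation:
Bit 0: prefix='1' (no match yet)
Bit 1: prefix='11' -> emit 'h', reset
Bit 2: prefix='1' (no match yet)
Bit 3: prefix='11' -> emit 'h', reset
Bit 4: prefix='1' (no match yet)
Bit 5: prefix='10' -> emit 'f', reset
Bit 6: prefix='1' (no match yet)
Bit 7: prefix='11' -> emit 'h', reset
Bit 8: prefix='1' (no match yet)
Bit 9: prefix='11' -> emit 'h', reset
Bit 10: prefix='0' -> emit 'j', reset
Bit 11: prefix='0' -> emit 'j', reset
Bit 12: prefix='1' (no match yet)
Bit 13: prefix='10' -> emit 'f', reset
Bit 14: prefix='1' (no match yet)
Bit 15: prefix='10' -> emit 'f', reset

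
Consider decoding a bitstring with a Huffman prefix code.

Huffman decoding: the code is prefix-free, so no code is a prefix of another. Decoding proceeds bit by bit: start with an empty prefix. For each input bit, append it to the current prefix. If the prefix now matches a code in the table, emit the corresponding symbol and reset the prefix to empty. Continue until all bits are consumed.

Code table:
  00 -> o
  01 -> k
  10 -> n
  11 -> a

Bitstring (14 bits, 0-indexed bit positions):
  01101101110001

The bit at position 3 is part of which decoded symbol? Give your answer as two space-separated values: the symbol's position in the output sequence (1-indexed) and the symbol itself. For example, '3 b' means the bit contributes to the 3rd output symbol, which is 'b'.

Answer: 2 n

Derivation:
Bit 0: prefix='0' (no match yet)
Bit 1: prefix='01' -> emit 'k', reset
Bit 2: prefix='1' (no match yet)
Bit 3: prefix='10' -> emit 'n', reset
Bit 4: prefix='1' (no match yet)
Bit 5: prefix='11' -> emit 'a', reset
Bit 6: prefix='0' (no match yet)
Bit 7: prefix='01' -> emit 'k', reset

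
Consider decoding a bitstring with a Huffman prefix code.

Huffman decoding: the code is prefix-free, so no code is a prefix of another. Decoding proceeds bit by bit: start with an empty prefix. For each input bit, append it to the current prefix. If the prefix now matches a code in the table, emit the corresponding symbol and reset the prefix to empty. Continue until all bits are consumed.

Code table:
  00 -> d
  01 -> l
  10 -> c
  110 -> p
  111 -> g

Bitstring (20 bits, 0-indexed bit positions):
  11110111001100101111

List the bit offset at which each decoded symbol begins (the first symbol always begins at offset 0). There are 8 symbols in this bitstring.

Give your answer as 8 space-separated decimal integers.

Bit 0: prefix='1' (no match yet)
Bit 1: prefix='11' (no match yet)
Bit 2: prefix='111' -> emit 'g', reset
Bit 3: prefix='1' (no match yet)
Bit 4: prefix='10' -> emit 'c', reset
Bit 5: prefix='1' (no match yet)
Bit 6: prefix='11' (no match yet)
Bit 7: prefix='111' -> emit 'g', reset
Bit 8: prefix='0' (no match yet)
Bit 9: prefix='00' -> emit 'd', reset
Bit 10: prefix='1' (no match yet)
Bit 11: prefix='11' (no match yet)
Bit 12: prefix='110' -> emit 'p', reset
Bit 13: prefix='0' (no match yet)
Bit 14: prefix='01' -> emit 'l', reset
Bit 15: prefix='0' (no match yet)
Bit 16: prefix='01' -> emit 'l', reset
Bit 17: prefix='1' (no match yet)
Bit 18: prefix='11' (no match yet)
Bit 19: prefix='111' -> emit 'g', reset

Answer: 0 3 5 8 10 13 15 17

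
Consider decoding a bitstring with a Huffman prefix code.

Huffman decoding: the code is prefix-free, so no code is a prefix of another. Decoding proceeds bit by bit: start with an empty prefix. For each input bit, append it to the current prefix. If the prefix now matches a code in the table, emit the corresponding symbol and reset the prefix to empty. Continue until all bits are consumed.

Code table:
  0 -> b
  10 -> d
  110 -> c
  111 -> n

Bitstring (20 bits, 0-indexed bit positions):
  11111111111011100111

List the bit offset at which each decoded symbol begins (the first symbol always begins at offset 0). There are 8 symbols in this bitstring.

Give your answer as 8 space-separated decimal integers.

Bit 0: prefix='1' (no match yet)
Bit 1: prefix='11' (no match yet)
Bit 2: prefix='111' -> emit 'n', reset
Bit 3: prefix='1' (no match yet)
Bit 4: prefix='11' (no match yet)
Bit 5: prefix='111' -> emit 'n', reset
Bit 6: prefix='1' (no match yet)
Bit 7: prefix='11' (no match yet)
Bit 8: prefix='111' -> emit 'n', reset
Bit 9: prefix='1' (no match yet)
Bit 10: prefix='11' (no match yet)
Bit 11: prefix='110' -> emit 'c', reset
Bit 12: prefix='1' (no match yet)
Bit 13: prefix='11' (no match yet)
Bit 14: prefix='111' -> emit 'n', reset
Bit 15: prefix='0' -> emit 'b', reset
Bit 16: prefix='0' -> emit 'b', reset
Bit 17: prefix='1' (no match yet)
Bit 18: prefix='11' (no match yet)
Bit 19: prefix='111' -> emit 'n', reset

Answer: 0 3 6 9 12 15 16 17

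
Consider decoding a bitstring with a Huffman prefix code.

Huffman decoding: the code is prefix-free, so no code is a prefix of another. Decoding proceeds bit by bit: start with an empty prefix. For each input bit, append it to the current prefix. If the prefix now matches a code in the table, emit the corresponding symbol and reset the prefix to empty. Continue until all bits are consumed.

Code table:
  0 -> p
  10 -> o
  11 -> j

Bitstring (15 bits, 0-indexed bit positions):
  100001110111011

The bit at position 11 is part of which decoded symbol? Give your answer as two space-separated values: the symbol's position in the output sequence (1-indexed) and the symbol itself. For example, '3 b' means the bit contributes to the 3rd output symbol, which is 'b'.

Answer: 8 o

Derivation:
Bit 0: prefix='1' (no match yet)
Bit 1: prefix='10' -> emit 'o', reset
Bit 2: prefix='0' -> emit 'p', reset
Bit 3: prefix='0' -> emit 'p', reset
Bit 4: prefix='0' -> emit 'p', reset
Bit 5: prefix='1' (no match yet)
Bit 6: prefix='11' -> emit 'j', reset
Bit 7: prefix='1' (no match yet)
Bit 8: prefix='10' -> emit 'o', reset
Bit 9: prefix='1' (no match yet)
Bit 10: prefix='11' -> emit 'j', reset
Bit 11: prefix='1' (no match yet)
Bit 12: prefix='10' -> emit 'o', reset
Bit 13: prefix='1' (no match yet)
Bit 14: prefix='11' -> emit 'j', reset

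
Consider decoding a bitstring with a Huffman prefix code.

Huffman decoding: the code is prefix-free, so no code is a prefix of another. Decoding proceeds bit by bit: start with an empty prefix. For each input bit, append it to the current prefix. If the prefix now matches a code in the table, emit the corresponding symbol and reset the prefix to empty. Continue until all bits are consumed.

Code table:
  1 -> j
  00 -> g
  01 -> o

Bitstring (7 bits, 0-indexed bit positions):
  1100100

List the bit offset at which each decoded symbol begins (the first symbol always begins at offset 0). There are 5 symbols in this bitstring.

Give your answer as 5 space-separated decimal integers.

Bit 0: prefix='1' -> emit 'j', reset
Bit 1: prefix='1' -> emit 'j', reset
Bit 2: prefix='0' (no match yet)
Bit 3: prefix='00' -> emit 'g', reset
Bit 4: prefix='1' -> emit 'j', reset
Bit 5: prefix='0' (no match yet)
Bit 6: prefix='00' -> emit 'g', reset

Answer: 0 1 2 4 5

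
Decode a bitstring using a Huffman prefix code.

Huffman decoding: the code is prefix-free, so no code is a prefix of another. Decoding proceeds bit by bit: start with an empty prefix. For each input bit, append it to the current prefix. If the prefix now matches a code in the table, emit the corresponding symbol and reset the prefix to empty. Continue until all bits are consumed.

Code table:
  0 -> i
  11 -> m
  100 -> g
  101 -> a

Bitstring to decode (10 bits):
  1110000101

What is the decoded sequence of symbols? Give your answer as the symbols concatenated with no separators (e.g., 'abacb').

Answer: mgiia

Derivation:
Bit 0: prefix='1' (no match yet)
Bit 1: prefix='11' -> emit 'm', reset
Bit 2: prefix='1' (no match yet)
Bit 3: prefix='10' (no match yet)
Bit 4: prefix='100' -> emit 'g', reset
Bit 5: prefix='0' -> emit 'i', reset
Bit 6: prefix='0' -> emit 'i', reset
Bit 7: prefix='1' (no match yet)
Bit 8: prefix='10' (no match yet)
Bit 9: prefix='101' -> emit 'a', reset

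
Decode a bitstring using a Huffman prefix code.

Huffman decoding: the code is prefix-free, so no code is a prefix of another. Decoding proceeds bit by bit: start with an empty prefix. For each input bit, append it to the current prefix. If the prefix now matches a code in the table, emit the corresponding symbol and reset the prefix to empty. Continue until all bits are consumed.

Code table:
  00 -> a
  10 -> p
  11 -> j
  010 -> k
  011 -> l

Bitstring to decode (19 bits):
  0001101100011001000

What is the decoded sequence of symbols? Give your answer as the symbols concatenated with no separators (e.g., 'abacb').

Answer: allalapa

Derivation:
Bit 0: prefix='0' (no match yet)
Bit 1: prefix='00' -> emit 'a', reset
Bit 2: prefix='0' (no match yet)
Bit 3: prefix='01' (no match yet)
Bit 4: prefix='011' -> emit 'l', reset
Bit 5: prefix='0' (no match yet)
Bit 6: prefix='01' (no match yet)
Bit 7: prefix='011' -> emit 'l', reset
Bit 8: prefix='0' (no match yet)
Bit 9: prefix='00' -> emit 'a', reset
Bit 10: prefix='0' (no match yet)
Bit 11: prefix='01' (no match yet)
Bit 12: prefix='011' -> emit 'l', reset
Bit 13: prefix='0' (no match yet)
Bit 14: prefix='00' -> emit 'a', reset
Bit 15: prefix='1' (no match yet)
Bit 16: prefix='10' -> emit 'p', reset
Bit 17: prefix='0' (no match yet)
Bit 18: prefix='00' -> emit 'a', reset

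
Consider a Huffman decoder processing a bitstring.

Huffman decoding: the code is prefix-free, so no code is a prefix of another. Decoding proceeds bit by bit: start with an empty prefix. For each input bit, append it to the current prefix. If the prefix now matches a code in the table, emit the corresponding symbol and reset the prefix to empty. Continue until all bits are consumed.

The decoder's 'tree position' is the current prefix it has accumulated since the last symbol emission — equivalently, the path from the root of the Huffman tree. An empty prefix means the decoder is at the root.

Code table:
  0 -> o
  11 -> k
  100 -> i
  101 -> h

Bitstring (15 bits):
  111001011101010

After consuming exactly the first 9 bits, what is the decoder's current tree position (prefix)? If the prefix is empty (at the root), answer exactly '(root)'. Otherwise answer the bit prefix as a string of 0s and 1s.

Bit 0: prefix='1' (no match yet)
Bit 1: prefix='11' -> emit 'k', reset
Bit 2: prefix='1' (no match yet)
Bit 3: prefix='10' (no match yet)
Bit 4: prefix='100' -> emit 'i', reset
Bit 5: prefix='1' (no match yet)
Bit 6: prefix='10' (no match yet)
Bit 7: prefix='101' -> emit 'h', reset
Bit 8: prefix='1' (no match yet)

Answer: 1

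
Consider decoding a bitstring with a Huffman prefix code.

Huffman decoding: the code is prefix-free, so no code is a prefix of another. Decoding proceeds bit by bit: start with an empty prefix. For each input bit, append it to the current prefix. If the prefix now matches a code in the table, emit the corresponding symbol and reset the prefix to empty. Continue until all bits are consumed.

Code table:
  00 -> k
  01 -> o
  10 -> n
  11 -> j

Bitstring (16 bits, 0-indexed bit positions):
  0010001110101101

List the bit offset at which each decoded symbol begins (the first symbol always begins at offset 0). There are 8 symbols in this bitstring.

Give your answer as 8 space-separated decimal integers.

Bit 0: prefix='0' (no match yet)
Bit 1: prefix='00' -> emit 'k', reset
Bit 2: prefix='1' (no match yet)
Bit 3: prefix='10' -> emit 'n', reset
Bit 4: prefix='0' (no match yet)
Bit 5: prefix='00' -> emit 'k', reset
Bit 6: prefix='1' (no match yet)
Bit 7: prefix='11' -> emit 'j', reset
Bit 8: prefix='1' (no match yet)
Bit 9: prefix='10' -> emit 'n', reset
Bit 10: prefix='1' (no match yet)
Bit 11: prefix='10' -> emit 'n', reset
Bit 12: prefix='1' (no match yet)
Bit 13: prefix='11' -> emit 'j', reset
Bit 14: prefix='0' (no match yet)
Bit 15: prefix='01' -> emit 'o', reset

Answer: 0 2 4 6 8 10 12 14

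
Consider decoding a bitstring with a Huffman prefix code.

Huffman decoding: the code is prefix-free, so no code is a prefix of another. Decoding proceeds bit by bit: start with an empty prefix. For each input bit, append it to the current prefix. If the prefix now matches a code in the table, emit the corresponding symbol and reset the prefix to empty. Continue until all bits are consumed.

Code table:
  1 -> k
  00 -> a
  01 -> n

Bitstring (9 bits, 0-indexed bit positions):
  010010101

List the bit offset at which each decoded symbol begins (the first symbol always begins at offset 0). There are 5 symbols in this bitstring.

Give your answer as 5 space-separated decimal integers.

Bit 0: prefix='0' (no match yet)
Bit 1: prefix='01' -> emit 'n', reset
Bit 2: prefix='0' (no match yet)
Bit 3: prefix='00' -> emit 'a', reset
Bit 4: prefix='1' -> emit 'k', reset
Bit 5: prefix='0' (no match yet)
Bit 6: prefix='01' -> emit 'n', reset
Bit 7: prefix='0' (no match yet)
Bit 8: prefix='01' -> emit 'n', reset

Answer: 0 2 4 5 7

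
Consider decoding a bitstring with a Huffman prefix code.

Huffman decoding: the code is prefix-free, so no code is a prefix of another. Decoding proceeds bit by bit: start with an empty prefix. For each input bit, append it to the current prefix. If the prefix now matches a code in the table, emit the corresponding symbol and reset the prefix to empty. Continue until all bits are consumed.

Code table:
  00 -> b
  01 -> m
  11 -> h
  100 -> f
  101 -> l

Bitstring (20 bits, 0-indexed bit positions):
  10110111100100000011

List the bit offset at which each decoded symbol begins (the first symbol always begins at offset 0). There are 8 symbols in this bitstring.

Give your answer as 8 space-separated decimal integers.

Bit 0: prefix='1' (no match yet)
Bit 1: prefix='10' (no match yet)
Bit 2: prefix='101' -> emit 'l', reset
Bit 3: prefix='1' (no match yet)
Bit 4: prefix='10' (no match yet)
Bit 5: prefix='101' -> emit 'l', reset
Bit 6: prefix='1' (no match yet)
Bit 7: prefix='11' -> emit 'h', reset
Bit 8: prefix='1' (no match yet)
Bit 9: prefix='10' (no match yet)
Bit 10: prefix='100' -> emit 'f', reset
Bit 11: prefix='1' (no match yet)
Bit 12: prefix='10' (no match yet)
Bit 13: prefix='100' -> emit 'f', reset
Bit 14: prefix='0' (no match yet)
Bit 15: prefix='00' -> emit 'b', reset
Bit 16: prefix='0' (no match yet)
Bit 17: prefix='00' -> emit 'b', reset
Bit 18: prefix='1' (no match yet)
Bit 19: prefix='11' -> emit 'h', reset

Answer: 0 3 6 8 11 14 16 18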